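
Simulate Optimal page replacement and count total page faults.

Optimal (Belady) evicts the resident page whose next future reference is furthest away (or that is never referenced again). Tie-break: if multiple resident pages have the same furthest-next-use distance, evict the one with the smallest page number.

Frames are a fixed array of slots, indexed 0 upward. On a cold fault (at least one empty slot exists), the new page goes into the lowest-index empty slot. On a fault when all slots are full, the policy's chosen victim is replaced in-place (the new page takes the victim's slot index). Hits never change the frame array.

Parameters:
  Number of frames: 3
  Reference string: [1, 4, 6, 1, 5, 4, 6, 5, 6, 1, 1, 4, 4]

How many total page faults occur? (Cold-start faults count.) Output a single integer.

Answer: 5

Derivation:
Step 0: ref 1 → FAULT, frames=[1,-,-]
Step 1: ref 4 → FAULT, frames=[1,4,-]
Step 2: ref 6 → FAULT, frames=[1,4,6]
Step 3: ref 1 → HIT, frames=[1,4,6]
Step 4: ref 5 → FAULT (evict 1), frames=[5,4,6]
Step 5: ref 4 → HIT, frames=[5,4,6]
Step 6: ref 6 → HIT, frames=[5,4,6]
Step 7: ref 5 → HIT, frames=[5,4,6]
Step 8: ref 6 → HIT, frames=[5,4,6]
Step 9: ref 1 → FAULT (evict 5), frames=[1,4,6]
Step 10: ref 1 → HIT, frames=[1,4,6]
Step 11: ref 4 → HIT, frames=[1,4,6]
Step 12: ref 4 → HIT, frames=[1,4,6]
Total faults: 5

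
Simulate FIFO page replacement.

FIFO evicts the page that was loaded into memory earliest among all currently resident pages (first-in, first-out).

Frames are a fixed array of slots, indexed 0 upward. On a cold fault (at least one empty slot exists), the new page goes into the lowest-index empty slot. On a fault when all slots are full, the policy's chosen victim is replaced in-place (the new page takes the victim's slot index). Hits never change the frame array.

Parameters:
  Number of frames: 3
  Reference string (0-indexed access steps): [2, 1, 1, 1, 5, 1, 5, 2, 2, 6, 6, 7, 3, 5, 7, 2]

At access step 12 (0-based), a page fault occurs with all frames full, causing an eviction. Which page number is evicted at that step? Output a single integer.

Answer: 5

Derivation:
Step 0: ref 2 -> FAULT, frames=[2,-,-]
Step 1: ref 1 -> FAULT, frames=[2,1,-]
Step 2: ref 1 -> HIT, frames=[2,1,-]
Step 3: ref 1 -> HIT, frames=[2,1,-]
Step 4: ref 5 -> FAULT, frames=[2,1,5]
Step 5: ref 1 -> HIT, frames=[2,1,5]
Step 6: ref 5 -> HIT, frames=[2,1,5]
Step 7: ref 2 -> HIT, frames=[2,1,5]
Step 8: ref 2 -> HIT, frames=[2,1,5]
Step 9: ref 6 -> FAULT, evict 2, frames=[6,1,5]
Step 10: ref 6 -> HIT, frames=[6,1,5]
Step 11: ref 7 -> FAULT, evict 1, frames=[6,7,5]
Step 12: ref 3 -> FAULT, evict 5, frames=[6,7,3]
At step 12: evicted page 5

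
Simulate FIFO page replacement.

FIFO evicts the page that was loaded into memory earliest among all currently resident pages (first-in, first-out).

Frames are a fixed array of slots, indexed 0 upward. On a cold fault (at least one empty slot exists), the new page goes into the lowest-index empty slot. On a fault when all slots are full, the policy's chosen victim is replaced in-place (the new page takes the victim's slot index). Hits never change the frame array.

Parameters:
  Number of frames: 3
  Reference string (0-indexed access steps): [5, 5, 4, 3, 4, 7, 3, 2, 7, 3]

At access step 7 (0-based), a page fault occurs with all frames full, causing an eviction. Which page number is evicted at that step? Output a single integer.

Answer: 4

Derivation:
Step 0: ref 5 -> FAULT, frames=[5,-,-]
Step 1: ref 5 -> HIT, frames=[5,-,-]
Step 2: ref 4 -> FAULT, frames=[5,4,-]
Step 3: ref 3 -> FAULT, frames=[5,4,3]
Step 4: ref 4 -> HIT, frames=[5,4,3]
Step 5: ref 7 -> FAULT, evict 5, frames=[7,4,3]
Step 6: ref 3 -> HIT, frames=[7,4,3]
Step 7: ref 2 -> FAULT, evict 4, frames=[7,2,3]
At step 7: evicted page 4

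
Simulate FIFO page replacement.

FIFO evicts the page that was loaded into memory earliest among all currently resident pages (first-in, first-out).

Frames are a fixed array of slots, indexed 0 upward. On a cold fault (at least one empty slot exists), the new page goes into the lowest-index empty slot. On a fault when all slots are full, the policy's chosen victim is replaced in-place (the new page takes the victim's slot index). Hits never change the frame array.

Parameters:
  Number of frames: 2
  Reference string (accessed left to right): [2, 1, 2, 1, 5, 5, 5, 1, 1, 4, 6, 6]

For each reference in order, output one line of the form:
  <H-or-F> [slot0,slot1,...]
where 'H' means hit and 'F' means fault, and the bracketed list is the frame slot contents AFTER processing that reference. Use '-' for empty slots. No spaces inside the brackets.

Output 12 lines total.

F [2,-]
F [2,1]
H [2,1]
H [2,1]
F [5,1]
H [5,1]
H [5,1]
H [5,1]
H [5,1]
F [5,4]
F [6,4]
H [6,4]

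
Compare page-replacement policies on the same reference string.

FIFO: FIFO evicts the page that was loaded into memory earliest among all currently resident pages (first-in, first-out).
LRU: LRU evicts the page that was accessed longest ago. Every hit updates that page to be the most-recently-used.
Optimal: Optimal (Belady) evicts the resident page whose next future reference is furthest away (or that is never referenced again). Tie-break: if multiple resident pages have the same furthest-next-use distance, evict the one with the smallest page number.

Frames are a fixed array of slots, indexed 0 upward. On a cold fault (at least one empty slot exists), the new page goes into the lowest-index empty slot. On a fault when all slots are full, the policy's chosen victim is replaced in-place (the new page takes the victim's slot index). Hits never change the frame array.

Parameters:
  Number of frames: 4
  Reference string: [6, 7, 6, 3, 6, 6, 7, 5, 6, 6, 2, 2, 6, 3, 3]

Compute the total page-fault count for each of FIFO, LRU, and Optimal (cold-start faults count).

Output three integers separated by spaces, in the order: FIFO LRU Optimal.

--- FIFO ---
  step 0: ref 6 -> FAULT, frames=[6,-,-,-] (faults so far: 1)
  step 1: ref 7 -> FAULT, frames=[6,7,-,-] (faults so far: 2)
  step 2: ref 6 -> HIT, frames=[6,7,-,-] (faults so far: 2)
  step 3: ref 3 -> FAULT, frames=[6,7,3,-] (faults so far: 3)
  step 4: ref 6 -> HIT, frames=[6,7,3,-] (faults so far: 3)
  step 5: ref 6 -> HIT, frames=[6,7,3,-] (faults so far: 3)
  step 6: ref 7 -> HIT, frames=[6,7,3,-] (faults so far: 3)
  step 7: ref 5 -> FAULT, frames=[6,7,3,5] (faults so far: 4)
  step 8: ref 6 -> HIT, frames=[6,7,3,5] (faults so far: 4)
  step 9: ref 6 -> HIT, frames=[6,7,3,5] (faults so far: 4)
  step 10: ref 2 -> FAULT, evict 6, frames=[2,7,3,5] (faults so far: 5)
  step 11: ref 2 -> HIT, frames=[2,7,3,5] (faults so far: 5)
  step 12: ref 6 -> FAULT, evict 7, frames=[2,6,3,5] (faults so far: 6)
  step 13: ref 3 -> HIT, frames=[2,6,3,5] (faults so far: 6)
  step 14: ref 3 -> HIT, frames=[2,6,3,5] (faults so far: 6)
  FIFO total faults: 6
--- LRU ---
  step 0: ref 6 -> FAULT, frames=[6,-,-,-] (faults so far: 1)
  step 1: ref 7 -> FAULT, frames=[6,7,-,-] (faults so far: 2)
  step 2: ref 6 -> HIT, frames=[6,7,-,-] (faults so far: 2)
  step 3: ref 3 -> FAULT, frames=[6,7,3,-] (faults so far: 3)
  step 4: ref 6 -> HIT, frames=[6,7,3,-] (faults so far: 3)
  step 5: ref 6 -> HIT, frames=[6,7,3,-] (faults so far: 3)
  step 6: ref 7 -> HIT, frames=[6,7,3,-] (faults so far: 3)
  step 7: ref 5 -> FAULT, frames=[6,7,3,5] (faults so far: 4)
  step 8: ref 6 -> HIT, frames=[6,7,3,5] (faults so far: 4)
  step 9: ref 6 -> HIT, frames=[6,7,3,5] (faults so far: 4)
  step 10: ref 2 -> FAULT, evict 3, frames=[6,7,2,5] (faults so far: 5)
  step 11: ref 2 -> HIT, frames=[6,7,2,5] (faults so far: 5)
  step 12: ref 6 -> HIT, frames=[6,7,2,5] (faults so far: 5)
  step 13: ref 3 -> FAULT, evict 7, frames=[6,3,2,5] (faults so far: 6)
  step 14: ref 3 -> HIT, frames=[6,3,2,5] (faults so far: 6)
  LRU total faults: 6
--- Optimal ---
  step 0: ref 6 -> FAULT, frames=[6,-,-,-] (faults so far: 1)
  step 1: ref 7 -> FAULT, frames=[6,7,-,-] (faults so far: 2)
  step 2: ref 6 -> HIT, frames=[6,7,-,-] (faults so far: 2)
  step 3: ref 3 -> FAULT, frames=[6,7,3,-] (faults so far: 3)
  step 4: ref 6 -> HIT, frames=[6,7,3,-] (faults so far: 3)
  step 5: ref 6 -> HIT, frames=[6,7,3,-] (faults so far: 3)
  step 6: ref 7 -> HIT, frames=[6,7,3,-] (faults so far: 3)
  step 7: ref 5 -> FAULT, frames=[6,7,3,5] (faults so far: 4)
  step 8: ref 6 -> HIT, frames=[6,7,3,5] (faults so far: 4)
  step 9: ref 6 -> HIT, frames=[6,7,3,5] (faults so far: 4)
  step 10: ref 2 -> FAULT, evict 5, frames=[6,7,3,2] (faults so far: 5)
  step 11: ref 2 -> HIT, frames=[6,7,3,2] (faults so far: 5)
  step 12: ref 6 -> HIT, frames=[6,7,3,2] (faults so far: 5)
  step 13: ref 3 -> HIT, frames=[6,7,3,2] (faults so far: 5)
  step 14: ref 3 -> HIT, frames=[6,7,3,2] (faults so far: 5)
  Optimal total faults: 5

Answer: 6 6 5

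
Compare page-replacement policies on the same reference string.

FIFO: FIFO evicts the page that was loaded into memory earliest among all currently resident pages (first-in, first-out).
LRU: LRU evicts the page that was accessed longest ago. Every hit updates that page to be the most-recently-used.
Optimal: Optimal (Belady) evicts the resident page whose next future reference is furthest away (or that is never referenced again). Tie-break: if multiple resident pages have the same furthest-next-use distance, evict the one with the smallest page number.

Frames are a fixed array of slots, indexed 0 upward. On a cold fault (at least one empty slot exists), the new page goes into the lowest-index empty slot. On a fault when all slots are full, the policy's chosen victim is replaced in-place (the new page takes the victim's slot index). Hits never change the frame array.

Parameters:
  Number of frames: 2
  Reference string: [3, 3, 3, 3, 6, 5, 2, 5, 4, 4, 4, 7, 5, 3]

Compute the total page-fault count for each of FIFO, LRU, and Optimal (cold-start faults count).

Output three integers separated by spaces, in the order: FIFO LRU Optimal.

Answer: 8 8 7

Derivation:
--- FIFO ---
  step 0: ref 3 -> FAULT, frames=[3,-] (faults so far: 1)
  step 1: ref 3 -> HIT, frames=[3,-] (faults so far: 1)
  step 2: ref 3 -> HIT, frames=[3,-] (faults so far: 1)
  step 3: ref 3 -> HIT, frames=[3,-] (faults so far: 1)
  step 4: ref 6 -> FAULT, frames=[3,6] (faults so far: 2)
  step 5: ref 5 -> FAULT, evict 3, frames=[5,6] (faults so far: 3)
  step 6: ref 2 -> FAULT, evict 6, frames=[5,2] (faults so far: 4)
  step 7: ref 5 -> HIT, frames=[5,2] (faults so far: 4)
  step 8: ref 4 -> FAULT, evict 5, frames=[4,2] (faults so far: 5)
  step 9: ref 4 -> HIT, frames=[4,2] (faults so far: 5)
  step 10: ref 4 -> HIT, frames=[4,2] (faults so far: 5)
  step 11: ref 7 -> FAULT, evict 2, frames=[4,7] (faults so far: 6)
  step 12: ref 5 -> FAULT, evict 4, frames=[5,7] (faults so far: 7)
  step 13: ref 3 -> FAULT, evict 7, frames=[5,3] (faults so far: 8)
  FIFO total faults: 8
--- LRU ---
  step 0: ref 3 -> FAULT, frames=[3,-] (faults so far: 1)
  step 1: ref 3 -> HIT, frames=[3,-] (faults so far: 1)
  step 2: ref 3 -> HIT, frames=[3,-] (faults so far: 1)
  step 3: ref 3 -> HIT, frames=[3,-] (faults so far: 1)
  step 4: ref 6 -> FAULT, frames=[3,6] (faults so far: 2)
  step 5: ref 5 -> FAULT, evict 3, frames=[5,6] (faults so far: 3)
  step 6: ref 2 -> FAULT, evict 6, frames=[5,2] (faults so far: 4)
  step 7: ref 5 -> HIT, frames=[5,2] (faults so far: 4)
  step 8: ref 4 -> FAULT, evict 2, frames=[5,4] (faults so far: 5)
  step 9: ref 4 -> HIT, frames=[5,4] (faults so far: 5)
  step 10: ref 4 -> HIT, frames=[5,4] (faults so far: 5)
  step 11: ref 7 -> FAULT, evict 5, frames=[7,4] (faults so far: 6)
  step 12: ref 5 -> FAULT, evict 4, frames=[7,5] (faults so far: 7)
  step 13: ref 3 -> FAULT, evict 7, frames=[3,5] (faults so far: 8)
  LRU total faults: 8
--- Optimal ---
  step 0: ref 3 -> FAULT, frames=[3,-] (faults so far: 1)
  step 1: ref 3 -> HIT, frames=[3,-] (faults so far: 1)
  step 2: ref 3 -> HIT, frames=[3,-] (faults so far: 1)
  step 3: ref 3 -> HIT, frames=[3,-] (faults so far: 1)
  step 4: ref 6 -> FAULT, frames=[3,6] (faults so far: 2)
  step 5: ref 5 -> FAULT, evict 6, frames=[3,5] (faults so far: 3)
  step 6: ref 2 -> FAULT, evict 3, frames=[2,5] (faults so far: 4)
  step 7: ref 5 -> HIT, frames=[2,5] (faults so far: 4)
  step 8: ref 4 -> FAULT, evict 2, frames=[4,5] (faults so far: 5)
  step 9: ref 4 -> HIT, frames=[4,5] (faults so far: 5)
  step 10: ref 4 -> HIT, frames=[4,5] (faults so far: 5)
  step 11: ref 7 -> FAULT, evict 4, frames=[7,5] (faults so far: 6)
  step 12: ref 5 -> HIT, frames=[7,5] (faults so far: 6)
  step 13: ref 3 -> FAULT, evict 5, frames=[7,3] (faults so far: 7)
  Optimal total faults: 7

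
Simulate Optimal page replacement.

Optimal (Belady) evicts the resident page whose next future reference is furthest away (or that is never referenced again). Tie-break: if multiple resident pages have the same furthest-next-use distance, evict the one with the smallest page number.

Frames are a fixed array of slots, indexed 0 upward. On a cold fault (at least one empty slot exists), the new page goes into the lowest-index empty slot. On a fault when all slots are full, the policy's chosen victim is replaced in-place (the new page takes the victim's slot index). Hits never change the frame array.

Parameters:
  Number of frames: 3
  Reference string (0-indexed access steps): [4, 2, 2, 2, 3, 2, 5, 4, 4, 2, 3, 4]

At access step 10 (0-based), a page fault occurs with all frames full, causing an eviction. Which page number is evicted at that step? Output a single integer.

Step 0: ref 4 -> FAULT, frames=[4,-,-]
Step 1: ref 2 -> FAULT, frames=[4,2,-]
Step 2: ref 2 -> HIT, frames=[4,2,-]
Step 3: ref 2 -> HIT, frames=[4,2,-]
Step 4: ref 3 -> FAULT, frames=[4,2,3]
Step 5: ref 2 -> HIT, frames=[4,2,3]
Step 6: ref 5 -> FAULT, evict 3, frames=[4,2,5]
Step 7: ref 4 -> HIT, frames=[4,2,5]
Step 8: ref 4 -> HIT, frames=[4,2,5]
Step 9: ref 2 -> HIT, frames=[4,2,5]
Step 10: ref 3 -> FAULT, evict 2, frames=[4,3,5]
At step 10: evicted page 2

Answer: 2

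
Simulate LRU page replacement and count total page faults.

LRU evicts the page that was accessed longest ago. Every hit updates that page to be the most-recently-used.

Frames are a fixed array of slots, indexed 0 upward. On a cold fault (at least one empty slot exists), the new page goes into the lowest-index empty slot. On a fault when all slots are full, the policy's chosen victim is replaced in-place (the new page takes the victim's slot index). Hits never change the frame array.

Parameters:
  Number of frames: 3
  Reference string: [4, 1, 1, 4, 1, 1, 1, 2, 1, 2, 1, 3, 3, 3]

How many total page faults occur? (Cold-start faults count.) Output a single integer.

Answer: 4

Derivation:
Step 0: ref 4 → FAULT, frames=[4,-,-]
Step 1: ref 1 → FAULT, frames=[4,1,-]
Step 2: ref 1 → HIT, frames=[4,1,-]
Step 3: ref 4 → HIT, frames=[4,1,-]
Step 4: ref 1 → HIT, frames=[4,1,-]
Step 5: ref 1 → HIT, frames=[4,1,-]
Step 6: ref 1 → HIT, frames=[4,1,-]
Step 7: ref 2 → FAULT, frames=[4,1,2]
Step 8: ref 1 → HIT, frames=[4,1,2]
Step 9: ref 2 → HIT, frames=[4,1,2]
Step 10: ref 1 → HIT, frames=[4,1,2]
Step 11: ref 3 → FAULT (evict 4), frames=[3,1,2]
Step 12: ref 3 → HIT, frames=[3,1,2]
Step 13: ref 3 → HIT, frames=[3,1,2]
Total faults: 4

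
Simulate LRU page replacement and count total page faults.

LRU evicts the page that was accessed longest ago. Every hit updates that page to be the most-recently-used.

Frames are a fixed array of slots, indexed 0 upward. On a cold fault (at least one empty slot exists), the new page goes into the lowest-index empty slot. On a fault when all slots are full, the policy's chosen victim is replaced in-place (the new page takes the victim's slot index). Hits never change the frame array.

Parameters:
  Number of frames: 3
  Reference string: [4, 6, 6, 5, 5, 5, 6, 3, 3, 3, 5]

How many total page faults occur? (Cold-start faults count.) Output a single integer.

Step 0: ref 4 → FAULT, frames=[4,-,-]
Step 1: ref 6 → FAULT, frames=[4,6,-]
Step 2: ref 6 → HIT, frames=[4,6,-]
Step 3: ref 5 → FAULT, frames=[4,6,5]
Step 4: ref 5 → HIT, frames=[4,6,5]
Step 5: ref 5 → HIT, frames=[4,6,5]
Step 6: ref 6 → HIT, frames=[4,6,5]
Step 7: ref 3 → FAULT (evict 4), frames=[3,6,5]
Step 8: ref 3 → HIT, frames=[3,6,5]
Step 9: ref 3 → HIT, frames=[3,6,5]
Step 10: ref 5 → HIT, frames=[3,6,5]
Total faults: 4

Answer: 4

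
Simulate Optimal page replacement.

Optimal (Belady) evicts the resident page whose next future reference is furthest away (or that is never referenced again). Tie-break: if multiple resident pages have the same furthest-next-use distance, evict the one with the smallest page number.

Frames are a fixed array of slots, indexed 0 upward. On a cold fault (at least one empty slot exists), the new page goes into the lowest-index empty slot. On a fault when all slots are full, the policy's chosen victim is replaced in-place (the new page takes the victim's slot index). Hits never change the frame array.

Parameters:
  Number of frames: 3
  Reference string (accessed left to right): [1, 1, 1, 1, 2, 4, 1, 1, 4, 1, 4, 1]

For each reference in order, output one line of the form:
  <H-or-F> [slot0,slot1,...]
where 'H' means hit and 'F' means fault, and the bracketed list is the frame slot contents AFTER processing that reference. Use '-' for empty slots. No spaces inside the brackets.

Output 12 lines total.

F [1,-,-]
H [1,-,-]
H [1,-,-]
H [1,-,-]
F [1,2,-]
F [1,2,4]
H [1,2,4]
H [1,2,4]
H [1,2,4]
H [1,2,4]
H [1,2,4]
H [1,2,4]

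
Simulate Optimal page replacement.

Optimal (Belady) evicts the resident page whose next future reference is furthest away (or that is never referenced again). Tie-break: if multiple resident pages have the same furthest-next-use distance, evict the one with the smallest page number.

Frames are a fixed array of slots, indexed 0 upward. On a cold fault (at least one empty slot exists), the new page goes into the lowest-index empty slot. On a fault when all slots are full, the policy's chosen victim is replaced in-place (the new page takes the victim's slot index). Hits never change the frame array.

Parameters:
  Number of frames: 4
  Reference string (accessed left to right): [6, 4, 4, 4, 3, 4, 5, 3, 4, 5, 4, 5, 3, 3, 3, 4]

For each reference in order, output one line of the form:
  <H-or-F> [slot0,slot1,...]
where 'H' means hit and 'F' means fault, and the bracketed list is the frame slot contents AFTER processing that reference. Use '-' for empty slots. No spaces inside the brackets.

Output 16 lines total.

F [6,-,-,-]
F [6,4,-,-]
H [6,4,-,-]
H [6,4,-,-]
F [6,4,3,-]
H [6,4,3,-]
F [6,4,3,5]
H [6,4,3,5]
H [6,4,3,5]
H [6,4,3,5]
H [6,4,3,5]
H [6,4,3,5]
H [6,4,3,5]
H [6,4,3,5]
H [6,4,3,5]
H [6,4,3,5]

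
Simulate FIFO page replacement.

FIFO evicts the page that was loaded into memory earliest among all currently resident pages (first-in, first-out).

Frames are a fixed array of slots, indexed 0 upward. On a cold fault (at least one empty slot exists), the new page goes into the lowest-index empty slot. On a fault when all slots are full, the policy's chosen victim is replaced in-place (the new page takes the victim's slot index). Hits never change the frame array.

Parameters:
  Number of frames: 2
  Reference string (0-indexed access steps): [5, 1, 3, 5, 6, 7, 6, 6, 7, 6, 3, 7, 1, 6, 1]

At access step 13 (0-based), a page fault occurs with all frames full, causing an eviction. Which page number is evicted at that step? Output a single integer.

Step 0: ref 5 -> FAULT, frames=[5,-]
Step 1: ref 1 -> FAULT, frames=[5,1]
Step 2: ref 3 -> FAULT, evict 5, frames=[3,1]
Step 3: ref 5 -> FAULT, evict 1, frames=[3,5]
Step 4: ref 6 -> FAULT, evict 3, frames=[6,5]
Step 5: ref 7 -> FAULT, evict 5, frames=[6,7]
Step 6: ref 6 -> HIT, frames=[6,7]
Step 7: ref 6 -> HIT, frames=[6,7]
Step 8: ref 7 -> HIT, frames=[6,7]
Step 9: ref 6 -> HIT, frames=[6,7]
Step 10: ref 3 -> FAULT, evict 6, frames=[3,7]
Step 11: ref 7 -> HIT, frames=[3,7]
Step 12: ref 1 -> FAULT, evict 7, frames=[3,1]
Step 13: ref 6 -> FAULT, evict 3, frames=[6,1]
At step 13: evicted page 3

Answer: 3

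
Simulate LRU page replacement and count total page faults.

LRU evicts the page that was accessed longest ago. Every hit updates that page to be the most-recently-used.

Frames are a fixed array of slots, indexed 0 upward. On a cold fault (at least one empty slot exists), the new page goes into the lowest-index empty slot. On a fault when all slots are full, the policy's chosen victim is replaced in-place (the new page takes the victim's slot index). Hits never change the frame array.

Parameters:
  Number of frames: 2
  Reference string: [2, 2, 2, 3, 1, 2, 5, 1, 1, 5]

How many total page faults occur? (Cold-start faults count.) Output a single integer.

Answer: 6

Derivation:
Step 0: ref 2 → FAULT, frames=[2,-]
Step 1: ref 2 → HIT, frames=[2,-]
Step 2: ref 2 → HIT, frames=[2,-]
Step 3: ref 3 → FAULT, frames=[2,3]
Step 4: ref 1 → FAULT (evict 2), frames=[1,3]
Step 5: ref 2 → FAULT (evict 3), frames=[1,2]
Step 6: ref 5 → FAULT (evict 1), frames=[5,2]
Step 7: ref 1 → FAULT (evict 2), frames=[5,1]
Step 8: ref 1 → HIT, frames=[5,1]
Step 9: ref 5 → HIT, frames=[5,1]
Total faults: 6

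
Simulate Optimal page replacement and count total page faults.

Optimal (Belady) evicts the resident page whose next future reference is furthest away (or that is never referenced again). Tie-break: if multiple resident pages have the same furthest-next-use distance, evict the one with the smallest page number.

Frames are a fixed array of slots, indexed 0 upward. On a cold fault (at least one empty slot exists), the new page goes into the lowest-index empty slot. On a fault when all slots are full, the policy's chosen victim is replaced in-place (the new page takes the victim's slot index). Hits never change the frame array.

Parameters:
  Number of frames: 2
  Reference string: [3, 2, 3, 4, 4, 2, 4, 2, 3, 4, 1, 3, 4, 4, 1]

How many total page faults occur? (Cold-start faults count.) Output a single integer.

Step 0: ref 3 → FAULT, frames=[3,-]
Step 1: ref 2 → FAULT, frames=[3,2]
Step 2: ref 3 → HIT, frames=[3,2]
Step 3: ref 4 → FAULT (evict 3), frames=[4,2]
Step 4: ref 4 → HIT, frames=[4,2]
Step 5: ref 2 → HIT, frames=[4,2]
Step 6: ref 4 → HIT, frames=[4,2]
Step 7: ref 2 → HIT, frames=[4,2]
Step 8: ref 3 → FAULT (evict 2), frames=[4,3]
Step 9: ref 4 → HIT, frames=[4,3]
Step 10: ref 1 → FAULT (evict 4), frames=[1,3]
Step 11: ref 3 → HIT, frames=[1,3]
Step 12: ref 4 → FAULT (evict 3), frames=[1,4]
Step 13: ref 4 → HIT, frames=[1,4]
Step 14: ref 1 → HIT, frames=[1,4]
Total faults: 6

Answer: 6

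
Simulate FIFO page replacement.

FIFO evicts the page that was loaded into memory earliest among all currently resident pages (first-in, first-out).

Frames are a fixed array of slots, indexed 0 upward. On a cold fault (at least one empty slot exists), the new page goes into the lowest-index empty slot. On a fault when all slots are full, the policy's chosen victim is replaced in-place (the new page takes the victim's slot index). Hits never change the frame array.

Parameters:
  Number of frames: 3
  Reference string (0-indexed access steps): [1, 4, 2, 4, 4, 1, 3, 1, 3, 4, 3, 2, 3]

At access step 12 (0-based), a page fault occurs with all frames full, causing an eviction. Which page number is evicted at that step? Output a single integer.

Answer: 1

Derivation:
Step 0: ref 1 -> FAULT, frames=[1,-,-]
Step 1: ref 4 -> FAULT, frames=[1,4,-]
Step 2: ref 2 -> FAULT, frames=[1,4,2]
Step 3: ref 4 -> HIT, frames=[1,4,2]
Step 4: ref 4 -> HIT, frames=[1,4,2]
Step 5: ref 1 -> HIT, frames=[1,4,2]
Step 6: ref 3 -> FAULT, evict 1, frames=[3,4,2]
Step 7: ref 1 -> FAULT, evict 4, frames=[3,1,2]
Step 8: ref 3 -> HIT, frames=[3,1,2]
Step 9: ref 4 -> FAULT, evict 2, frames=[3,1,4]
Step 10: ref 3 -> HIT, frames=[3,1,4]
Step 11: ref 2 -> FAULT, evict 3, frames=[2,1,4]
Step 12: ref 3 -> FAULT, evict 1, frames=[2,3,4]
At step 12: evicted page 1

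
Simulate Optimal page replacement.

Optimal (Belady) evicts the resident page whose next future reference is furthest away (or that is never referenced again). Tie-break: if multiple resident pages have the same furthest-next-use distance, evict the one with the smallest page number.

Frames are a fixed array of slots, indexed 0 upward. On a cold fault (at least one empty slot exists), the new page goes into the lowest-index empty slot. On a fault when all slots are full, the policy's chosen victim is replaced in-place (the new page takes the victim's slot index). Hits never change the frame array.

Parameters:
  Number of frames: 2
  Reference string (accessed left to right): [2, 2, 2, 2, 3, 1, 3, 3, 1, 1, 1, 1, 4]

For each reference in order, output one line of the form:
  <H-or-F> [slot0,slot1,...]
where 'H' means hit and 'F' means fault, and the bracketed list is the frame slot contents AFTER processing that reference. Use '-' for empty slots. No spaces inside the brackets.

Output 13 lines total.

F [2,-]
H [2,-]
H [2,-]
H [2,-]
F [2,3]
F [1,3]
H [1,3]
H [1,3]
H [1,3]
H [1,3]
H [1,3]
H [1,3]
F [4,3]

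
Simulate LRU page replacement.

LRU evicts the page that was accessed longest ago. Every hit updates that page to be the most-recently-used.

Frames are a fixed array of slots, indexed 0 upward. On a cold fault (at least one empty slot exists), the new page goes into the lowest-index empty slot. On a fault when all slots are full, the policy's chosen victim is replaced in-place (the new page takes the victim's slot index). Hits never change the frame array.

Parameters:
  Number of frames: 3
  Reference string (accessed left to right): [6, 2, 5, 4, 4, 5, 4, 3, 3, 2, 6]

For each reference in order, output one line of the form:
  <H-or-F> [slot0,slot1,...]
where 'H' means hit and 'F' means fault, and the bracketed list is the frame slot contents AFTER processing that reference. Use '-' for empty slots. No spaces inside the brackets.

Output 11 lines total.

F [6,-,-]
F [6,2,-]
F [6,2,5]
F [4,2,5]
H [4,2,5]
H [4,2,5]
H [4,2,5]
F [4,3,5]
H [4,3,5]
F [4,3,2]
F [6,3,2]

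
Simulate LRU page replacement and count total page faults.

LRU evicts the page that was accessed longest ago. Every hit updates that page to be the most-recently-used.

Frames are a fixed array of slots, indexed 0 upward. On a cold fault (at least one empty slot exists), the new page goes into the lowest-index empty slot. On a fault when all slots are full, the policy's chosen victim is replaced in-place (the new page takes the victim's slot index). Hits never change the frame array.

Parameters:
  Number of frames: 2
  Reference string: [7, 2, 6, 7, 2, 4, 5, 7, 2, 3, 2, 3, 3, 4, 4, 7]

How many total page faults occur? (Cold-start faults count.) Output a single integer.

Answer: 12

Derivation:
Step 0: ref 7 → FAULT, frames=[7,-]
Step 1: ref 2 → FAULT, frames=[7,2]
Step 2: ref 6 → FAULT (evict 7), frames=[6,2]
Step 3: ref 7 → FAULT (evict 2), frames=[6,7]
Step 4: ref 2 → FAULT (evict 6), frames=[2,7]
Step 5: ref 4 → FAULT (evict 7), frames=[2,4]
Step 6: ref 5 → FAULT (evict 2), frames=[5,4]
Step 7: ref 7 → FAULT (evict 4), frames=[5,7]
Step 8: ref 2 → FAULT (evict 5), frames=[2,7]
Step 9: ref 3 → FAULT (evict 7), frames=[2,3]
Step 10: ref 2 → HIT, frames=[2,3]
Step 11: ref 3 → HIT, frames=[2,3]
Step 12: ref 3 → HIT, frames=[2,3]
Step 13: ref 4 → FAULT (evict 2), frames=[4,3]
Step 14: ref 4 → HIT, frames=[4,3]
Step 15: ref 7 → FAULT (evict 3), frames=[4,7]
Total faults: 12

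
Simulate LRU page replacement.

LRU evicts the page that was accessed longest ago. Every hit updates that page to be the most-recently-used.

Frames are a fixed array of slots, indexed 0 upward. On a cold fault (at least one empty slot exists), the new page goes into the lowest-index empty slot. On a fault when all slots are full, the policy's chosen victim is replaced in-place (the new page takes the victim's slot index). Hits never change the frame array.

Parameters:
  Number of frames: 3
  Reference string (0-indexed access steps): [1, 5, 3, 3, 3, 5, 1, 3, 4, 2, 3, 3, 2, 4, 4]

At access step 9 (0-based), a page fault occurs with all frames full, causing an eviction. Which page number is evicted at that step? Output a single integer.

Step 0: ref 1 -> FAULT, frames=[1,-,-]
Step 1: ref 5 -> FAULT, frames=[1,5,-]
Step 2: ref 3 -> FAULT, frames=[1,5,3]
Step 3: ref 3 -> HIT, frames=[1,5,3]
Step 4: ref 3 -> HIT, frames=[1,5,3]
Step 5: ref 5 -> HIT, frames=[1,5,3]
Step 6: ref 1 -> HIT, frames=[1,5,3]
Step 7: ref 3 -> HIT, frames=[1,5,3]
Step 8: ref 4 -> FAULT, evict 5, frames=[1,4,3]
Step 9: ref 2 -> FAULT, evict 1, frames=[2,4,3]
At step 9: evicted page 1

Answer: 1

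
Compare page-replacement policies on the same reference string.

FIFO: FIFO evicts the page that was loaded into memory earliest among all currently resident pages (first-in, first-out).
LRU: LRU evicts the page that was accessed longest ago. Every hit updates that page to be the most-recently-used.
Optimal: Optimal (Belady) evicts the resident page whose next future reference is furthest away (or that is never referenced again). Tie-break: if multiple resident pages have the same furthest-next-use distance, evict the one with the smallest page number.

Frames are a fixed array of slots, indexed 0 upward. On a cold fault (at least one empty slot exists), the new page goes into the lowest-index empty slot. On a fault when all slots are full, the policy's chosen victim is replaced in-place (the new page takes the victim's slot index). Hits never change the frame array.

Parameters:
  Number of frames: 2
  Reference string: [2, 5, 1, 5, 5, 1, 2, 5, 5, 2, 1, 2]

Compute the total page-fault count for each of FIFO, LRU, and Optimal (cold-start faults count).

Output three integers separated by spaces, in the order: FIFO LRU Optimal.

Answer: 7 6 5

Derivation:
--- FIFO ---
  step 0: ref 2 -> FAULT, frames=[2,-] (faults so far: 1)
  step 1: ref 5 -> FAULT, frames=[2,5] (faults so far: 2)
  step 2: ref 1 -> FAULT, evict 2, frames=[1,5] (faults so far: 3)
  step 3: ref 5 -> HIT, frames=[1,5] (faults so far: 3)
  step 4: ref 5 -> HIT, frames=[1,5] (faults so far: 3)
  step 5: ref 1 -> HIT, frames=[1,5] (faults so far: 3)
  step 6: ref 2 -> FAULT, evict 5, frames=[1,2] (faults so far: 4)
  step 7: ref 5 -> FAULT, evict 1, frames=[5,2] (faults so far: 5)
  step 8: ref 5 -> HIT, frames=[5,2] (faults so far: 5)
  step 9: ref 2 -> HIT, frames=[5,2] (faults so far: 5)
  step 10: ref 1 -> FAULT, evict 2, frames=[5,1] (faults so far: 6)
  step 11: ref 2 -> FAULT, evict 5, frames=[2,1] (faults so far: 7)
  FIFO total faults: 7
--- LRU ---
  step 0: ref 2 -> FAULT, frames=[2,-] (faults so far: 1)
  step 1: ref 5 -> FAULT, frames=[2,5] (faults so far: 2)
  step 2: ref 1 -> FAULT, evict 2, frames=[1,5] (faults so far: 3)
  step 3: ref 5 -> HIT, frames=[1,5] (faults so far: 3)
  step 4: ref 5 -> HIT, frames=[1,5] (faults so far: 3)
  step 5: ref 1 -> HIT, frames=[1,5] (faults so far: 3)
  step 6: ref 2 -> FAULT, evict 5, frames=[1,2] (faults so far: 4)
  step 7: ref 5 -> FAULT, evict 1, frames=[5,2] (faults so far: 5)
  step 8: ref 5 -> HIT, frames=[5,2] (faults so far: 5)
  step 9: ref 2 -> HIT, frames=[5,2] (faults so far: 5)
  step 10: ref 1 -> FAULT, evict 5, frames=[1,2] (faults so far: 6)
  step 11: ref 2 -> HIT, frames=[1,2] (faults so far: 6)
  LRU total faults: 6
--- Optimal ---
  step 0: ref 2 -> FAULT, frames=[2,-] (faults so far: 1)
  step 1: ref 5 -> FAULT, frames=[2,5] (faults so far: 2)
  step 2: ref 1 -> FAULT, evict 2, frames=[1,5] (faults so far: 3)
  step 3: ref 5 -> HIT, frames=[1,5] (faults so far: 3)
  step 4: ref 5 -> HIT, frames=[1,5] (faults so far: 3)
  step 5: ref 1 -> HIT, frames=[1,5] (faults so far: 3)
  step 6: ref 2 -> FAULT, evict 1, frames=[2,5] (faults so far: 4)
  step 7: ref 5 -> HIT, frames=[2,5] (faults so far: 4)
  step 8: ref 5 -> HIT, frames=[2,5] (faults so far: 4)
  step 9: ref 2 -> HIT, frames=[2,5] (faults so far: 4)
  step 10: ref 1 -> FAULT, evict 5, frames=[2,1] (faults so far: 5)
  step 11: ref 2 -> HIT, frames=[2,1] (faults so far: 5)
  Optimal total faults: 5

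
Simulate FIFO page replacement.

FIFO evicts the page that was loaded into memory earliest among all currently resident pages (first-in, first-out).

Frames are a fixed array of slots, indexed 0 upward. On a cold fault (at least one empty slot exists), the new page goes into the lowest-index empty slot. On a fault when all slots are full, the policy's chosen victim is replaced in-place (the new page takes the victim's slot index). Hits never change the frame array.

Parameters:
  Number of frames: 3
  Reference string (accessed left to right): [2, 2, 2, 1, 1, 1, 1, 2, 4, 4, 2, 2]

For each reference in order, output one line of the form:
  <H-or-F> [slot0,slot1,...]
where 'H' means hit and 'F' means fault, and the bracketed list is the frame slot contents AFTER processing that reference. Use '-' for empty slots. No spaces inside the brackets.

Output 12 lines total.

F [2,-,-]
H [2,-,-]
H [2,-,-]
F [2,1,-]
H [2,1,-]
H [2,1,-]
H [2,1,-]
H [2,1,-]
F [2,1,4]
H [2,1,4]
H [2,1,4]
H [2,1,4]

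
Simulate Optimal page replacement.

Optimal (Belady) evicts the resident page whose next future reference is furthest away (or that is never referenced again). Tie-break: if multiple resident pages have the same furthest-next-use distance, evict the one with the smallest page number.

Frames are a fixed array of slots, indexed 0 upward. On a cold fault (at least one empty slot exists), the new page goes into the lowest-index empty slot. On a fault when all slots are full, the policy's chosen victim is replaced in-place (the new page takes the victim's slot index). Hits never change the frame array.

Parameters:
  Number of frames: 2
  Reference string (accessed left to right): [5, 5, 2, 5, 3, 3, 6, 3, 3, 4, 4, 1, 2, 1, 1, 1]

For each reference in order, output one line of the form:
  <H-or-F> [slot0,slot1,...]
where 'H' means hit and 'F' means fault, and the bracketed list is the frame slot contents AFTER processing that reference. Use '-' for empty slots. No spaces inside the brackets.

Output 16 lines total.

F [5,-]
H [5,-]
F [5,2]
H [5,2]
F [3,2]
H [3,2]
F [3,6]
H [3,6]
H [3,6]
F [4,6]
H [4,6]
F [1,6]
F [1,2]
H [1,2]
H [1,2]
H [1,2]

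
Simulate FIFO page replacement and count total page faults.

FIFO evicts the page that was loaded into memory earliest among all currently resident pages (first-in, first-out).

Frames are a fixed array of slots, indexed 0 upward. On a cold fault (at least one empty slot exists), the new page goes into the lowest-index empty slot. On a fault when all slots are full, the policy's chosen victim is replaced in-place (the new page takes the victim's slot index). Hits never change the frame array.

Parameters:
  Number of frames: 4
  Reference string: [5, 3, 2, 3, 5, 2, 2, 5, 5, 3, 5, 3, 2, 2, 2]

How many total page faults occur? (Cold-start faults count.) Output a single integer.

Answer: 3

Derivation:
Step 0: ref 5 → FAULT, frames=[5,-,-,-]
Step 1: ref 3 → FAULT, frames=[5,3,-,-]
Step 2: ref 2 → FAULT, frames=[5,3,2,-]
Step 3: ref 3 → HIT, frames=[5,3,2,-]
Step 4: ref 5 → HIT, frames=[5,3,2,-]
Step 5: ref 2 → HIT, frames=[5,3,2,-]
Step 6: ref 2 → HIT, frames=[5,3,2,-]
Step 7: ref 5 → HIT, frames=[5,3,2,-]
Step 8: ref 5 → HIT, frames=[5,3,2,-]
Step 9: ref 3 → HIT, frames=[5,3,2,-]
Step 10: ref 5 → HIT, frames=[5,3,2,-]
Step 11: ref 3 → HIT, frames=[5,3,2,-]
Step 12: ref 2 → HIT, frames=[5,3,2,-]
Step 13: ref 2 → HIT, frames=[5,3,2,-]
Step 14: ref 2 → HIT, frames=[5,3,2,-]
Total faults: 3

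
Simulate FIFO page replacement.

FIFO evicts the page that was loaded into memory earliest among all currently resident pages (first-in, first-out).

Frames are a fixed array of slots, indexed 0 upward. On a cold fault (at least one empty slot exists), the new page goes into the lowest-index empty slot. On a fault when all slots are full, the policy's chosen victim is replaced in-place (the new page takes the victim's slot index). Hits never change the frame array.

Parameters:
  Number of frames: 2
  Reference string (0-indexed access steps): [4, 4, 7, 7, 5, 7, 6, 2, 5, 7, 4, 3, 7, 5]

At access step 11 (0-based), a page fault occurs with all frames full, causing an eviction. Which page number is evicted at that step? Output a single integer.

Step 0: ref 4 -> FAULT, frames=[4,-]
Step 1: ref 4 -> HIT, frames=[4,-]
Step 2: ref 7 -> FAULT, frames=[4,7]
Step 3: ref 7 -> HIT, frames=[4,7]
Step 4: ref 5 -> FAULT, evict 4, frames=[5,7]
Step 5: ref 7 -> HIT, frames=[5,7]
Step 6: ref 6 -> FAULT, evict 7, frames=[5,6]
Step 7: ref 2 -> FAULT, evict 5, frames=[2,6]
Step 8: ref 5 -> FAULT, evict 6, frames=[2,5]
Step 9: ref 7 -> FAULT, evict 2, frames=[7,5]
Step 10: ref 4 -> FAULT, evict 5, frames=[7,4]
Step 11: ref 3 -> FAULT, evict 7, frames=[3,4]
At step 11: evicted page 7

Answer: 7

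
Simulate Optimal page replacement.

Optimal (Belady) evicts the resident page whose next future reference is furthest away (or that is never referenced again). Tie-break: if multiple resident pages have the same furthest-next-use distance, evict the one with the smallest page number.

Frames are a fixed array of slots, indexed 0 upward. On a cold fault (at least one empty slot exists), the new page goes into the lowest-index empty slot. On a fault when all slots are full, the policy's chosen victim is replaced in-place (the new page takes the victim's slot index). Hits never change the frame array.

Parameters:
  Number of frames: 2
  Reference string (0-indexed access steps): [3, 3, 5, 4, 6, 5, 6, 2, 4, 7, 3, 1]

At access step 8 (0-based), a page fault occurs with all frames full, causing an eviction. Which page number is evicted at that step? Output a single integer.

Answer: 2

Derivation:
Step 0: ref 3 -> FAULT, frames=[3,-]
Step 1: ref 3 -> HIT, frames=[3,-]
Step 2: ref 5 -> FAULT, frames=[3,5]
Step 3: ref 4 -> FAULT, evict 3, frames=[4,5]
Step 4: ref 6 -> FAULT, evict 4, frames=[6,5]
Step 5: ref 5 -> HIT, frames=[6,5]
Step 6: ref 6 -> HIT, frames=[6,5]
Step 7: ref 2 -> FAULT, evict 5, frames=[6,2]
Step 8: ref 4 -> FAULT, evict 2, frames=[6,4]
At step 8: evicted page 2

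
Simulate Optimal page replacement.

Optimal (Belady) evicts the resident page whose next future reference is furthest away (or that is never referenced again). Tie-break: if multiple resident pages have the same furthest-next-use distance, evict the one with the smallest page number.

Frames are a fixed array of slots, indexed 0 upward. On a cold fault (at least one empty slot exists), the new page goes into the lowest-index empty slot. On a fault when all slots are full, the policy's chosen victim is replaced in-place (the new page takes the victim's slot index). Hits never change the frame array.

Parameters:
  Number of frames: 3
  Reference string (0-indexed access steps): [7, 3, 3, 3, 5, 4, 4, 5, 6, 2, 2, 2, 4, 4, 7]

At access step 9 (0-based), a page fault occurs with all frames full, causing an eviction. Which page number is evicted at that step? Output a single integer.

Step 0: ref 7 -> FAULT, frames=[7,-,-]
Step 1: ref 3 -> FAULT, frames=[7,3,-]
Step 2: ref 3 -> HIT, frames=[7,3,-]
Step 3: ref 3 -> HIT, frames=[7,3,-]
Step 4: ref 5 -> FAULT, frames=[7,3,5]
Step 5: ref 4 -> FAULT, evict 3, frames=[7,4,5]
Step 6: ref 4 -> HIT, frames=[7,4,5]
Step 7: ref 5 -> HIT, frames=[7,4,5]
Step 8: ref 6 -> FAULT, evict 5, frames=[7,4,6]
Step 9: ref 2 -> FAULT, evict 6, frames=[7,4,2]
At step 9: evicted page 6

Answer: 6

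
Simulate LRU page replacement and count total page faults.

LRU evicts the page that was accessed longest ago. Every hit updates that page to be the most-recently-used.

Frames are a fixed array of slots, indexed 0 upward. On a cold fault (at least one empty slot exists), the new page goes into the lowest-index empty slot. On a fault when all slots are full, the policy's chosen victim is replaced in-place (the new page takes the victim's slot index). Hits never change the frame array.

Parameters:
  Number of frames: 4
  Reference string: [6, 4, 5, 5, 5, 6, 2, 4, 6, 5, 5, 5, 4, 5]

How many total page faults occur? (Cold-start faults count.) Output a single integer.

Answer: 4

Derivation:
Step 0: ref 6 → FAULT, frames=[6,-,-,-]
Step 1: ref 4 → FAULT, frames=[6,4,-,-]
Step 2: ref 5 → FAULT, frames=[6,4,5,-]
Step 3: ref 5 → HIT, frames=[6,4,5,-]
Step 4: ref 5 → HIT, frames=[6,4,5,-]
Step 5: ref 6 → HIT, frames=[6,4,5,-]
Step 6: ref 2 → FAULT, frames=[6,4,5,2]
Step 7: ref 4 → HIT, frames=[6,4,5,2]
Step 8: ref 6 → HIT, frames=[6,4,5,2]
Step 9: ref 5 → HIT, frames=[6,4,5,2]
Step 10: ref 5 → HIT, frames=[6,4,5,2]
Step 11: ref 5 → HIT, frames=[6,4,5,2]
Step 12: ref 4 → HIT, frames=[6,4,5,2]
Step 13: ref 5 → HIT, frames=[6,4,5,2]
Total faults: 4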